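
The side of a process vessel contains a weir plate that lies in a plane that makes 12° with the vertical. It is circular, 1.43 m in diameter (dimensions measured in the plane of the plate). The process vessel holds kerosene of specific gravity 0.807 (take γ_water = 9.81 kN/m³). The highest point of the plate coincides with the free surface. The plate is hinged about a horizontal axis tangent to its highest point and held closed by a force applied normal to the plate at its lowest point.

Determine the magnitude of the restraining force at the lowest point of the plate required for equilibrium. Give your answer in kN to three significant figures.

P ≈ 5.56 kN

γ = 0.807 × 9.81 = 7.91667 kN/m³.
The plate makes 12° with the vertical, i.e. θ = 90° − 12° = 78° to the horizontal. Measuring y along the incline from the free-surface line, vertical depth h = y·sinθ with sinθ = 0.978148.
The centroid is at the centre, 0.715 m below the top of the plate, so y_c = 0.715 m and h_c = 0.715 × 0.978148 = 0.699376 m.
A = π(0.715)² = 1.60606 m².
Resultant F = γ·h_c·A = 7.91667 × 0.699376 × 1.60606 = 8.89232 kN.
I_c = πr⁴/4 = π × 0.715⁴/4 = 0.205265 m⁴.
Centre of pressure: y_p = y_c + I_c/(y_c·A) = 0.715 + 0.205265/(0.715 × 1.60606) = 0.715 + 0.17875 = 0.89375 m along the plane.
The resultant acts 0.715 + 0.17875 = 0.89375 m (along the plate) below the hinge at the top edge, so the moment about the hinge is M = F × 0.89375 = 8.89232 × 0.89375 = 7.94751 kN·m.
A normal force at the bottom, 1.43 m from the hinge, must supply this moment: P = 7.94751/1.43 = 5.5577 kN.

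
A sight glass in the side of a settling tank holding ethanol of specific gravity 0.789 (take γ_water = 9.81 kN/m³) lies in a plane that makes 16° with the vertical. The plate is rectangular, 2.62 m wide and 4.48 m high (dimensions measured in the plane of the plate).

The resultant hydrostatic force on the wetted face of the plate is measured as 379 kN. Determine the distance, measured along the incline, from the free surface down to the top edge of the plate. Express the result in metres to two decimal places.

y_top ≈ 2.10 m

γ = 0.789 × 9.81 = 7.74009 kN/m³.
A = 2.62 × 4.48 = 11.7376 m².
From F = γ·h_c·A, the centroid depth is h_c = 379/(7.74009 × 11.7376) = 4.17171 m.
The plate makes 16° with the vertical, i.e. θ = 90° − 16° = 74° to the horizontal. Measuring y along the incline from the free-surface line, vertical depth h = y·sinθ with sinθ = 0.961262.
Along the incline, y_c = h_c/sinθ = 4.17171/0.961262 = 4.33983 m.
The centroid lies 4.48/2 = 2.24 m below the top edge, so the top edge sits at y_top = 4.33983 − 2.24 = 2.09983 m along the incline.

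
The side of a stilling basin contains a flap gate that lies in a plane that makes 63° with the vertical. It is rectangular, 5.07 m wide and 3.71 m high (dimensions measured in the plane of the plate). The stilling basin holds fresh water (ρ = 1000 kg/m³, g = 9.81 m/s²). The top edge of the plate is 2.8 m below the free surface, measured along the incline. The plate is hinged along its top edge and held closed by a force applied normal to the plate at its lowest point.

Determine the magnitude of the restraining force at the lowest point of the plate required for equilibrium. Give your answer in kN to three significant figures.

γ = ρg = 1000 × 9.81 = 9810 N/m³ = 9.81 kN/m³.
The plate makes 63° with the vertical, i.e. θ = 90° − 63° = 27° to the horizontal. Measuring y along the incline from the free-surface line, vertical depth h = y·sinθ with sinθ = 0.453990.
The centroid lies 3.71/2 = 1.855 m below the top edge, so y_c = 2.8 + 1.855 = 4.655 m and h_c = 4.655 × 0.453990 = 2.11332 m.
A = 5.07 × 3.71 = 18.8097 m².
Resultant F = γ·h_c·A = 9.81 × 2.11332 × 18.8097 = 389.956 kN.
I_c = b·h³/12 = 5.07 × 3.71³/12 = 21.5749 m⁴.
Centre of pressure: y_p = y_c + I_c/(y_c·A) = 4.655 + 21.5749/(4.655 × 18.8097) = 4.655 + 0.246404 = 4.9014 m along the plane.
The resultant acts 1.855 + 0.246404 = 2.1014 m (along the plate) below the hinge at the top edge, so the moment about the hinge is M = F × 2.1014 = 389.956 × 2.1014 = 819.454 kN·m.
A normal force at the bottom, 3.71 m from the hinge, must supply this moment: P = 819.454/3.71 = 220.877 kN.

P ≈ 221 kN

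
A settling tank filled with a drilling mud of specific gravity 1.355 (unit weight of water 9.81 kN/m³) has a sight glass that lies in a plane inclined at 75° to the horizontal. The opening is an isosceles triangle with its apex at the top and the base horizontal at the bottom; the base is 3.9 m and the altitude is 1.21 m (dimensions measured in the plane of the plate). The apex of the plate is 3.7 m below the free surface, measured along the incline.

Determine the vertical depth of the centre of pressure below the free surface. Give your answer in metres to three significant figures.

γ = 1.355 × 9.81 = 13.29255 kN/m³.
Let θ = 75° be the plate's angle to the horizontal; measure y along the incline from where the plane meets the free surface. Vertical depth h = y·sinθ with sinθ = 0.965926.
With the apex up, the centroid sits 2h/3 = 2 × 1.21/3 = 0.806667 m below the apex, so y_c = 3.7 + 0.806667 = 4.50667 m and h_c = 4.50667 × 0.965926 = 4.35311 m.
A = ½ × 3.9 × 1.21 = 2.3595 m².
Resultant F = γ·h_c·A = 13.29255 × 4.35311 × 2.3595 = 136.53 kN.
I_c = b·h³/36 = 3.9 × 1.21³/36 = 0.191919 m⁴.
Centre of pressure: y_p = y_c + I_c/(y_c·A) = 4.50667 + 0.191919/(4.50667 × 2.3595) = 4.50667 + 0.0180485 = 4.52472 m along the plane.
Vertically, h_p = y_p·sinθ = 4.52472 × 0.965926 = 4.37054 m.

h_p = 4.37 m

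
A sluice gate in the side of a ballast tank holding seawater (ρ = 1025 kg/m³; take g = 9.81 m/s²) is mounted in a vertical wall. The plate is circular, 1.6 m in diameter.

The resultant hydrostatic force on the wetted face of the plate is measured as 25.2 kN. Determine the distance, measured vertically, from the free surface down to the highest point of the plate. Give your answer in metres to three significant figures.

γ = ρg = 1025 × 9.81 / 1000 = 10.05525 kN/m³.
A = π(0.8)² = 2.01062 m².
From F = γ·h_c·A, the centroid depth is h_c = 25.2/(10.05525 × 2.01062) = 1.24646 m.
The centroid is at the centre, 0.8 m below the top of the plate, so the highest point sits at h_top = 1.24646 − 0.8 = 0.44646 m below the surface.

d_top ≈ 0.446 m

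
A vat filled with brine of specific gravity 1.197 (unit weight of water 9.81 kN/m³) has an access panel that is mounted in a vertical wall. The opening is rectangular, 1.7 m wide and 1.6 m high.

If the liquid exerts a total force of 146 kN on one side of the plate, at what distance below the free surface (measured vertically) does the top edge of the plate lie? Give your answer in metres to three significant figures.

d_top ≈ 3.77 m

γ = 1.197 × 9.81 = 11.74257 kN/m³.
A = 1.7 × 1.6 = 2.72 m².
From F = γ·h_c·A, the centroid depth is h_c = 146/(11.74257 × 2.72) = 4.5711 m.
The centroid lies 1.6/2 = 0.8 m below the top edge, so the top edge sits at h_top = 4.5711 − 0.8 = 3.7711 m below the surface.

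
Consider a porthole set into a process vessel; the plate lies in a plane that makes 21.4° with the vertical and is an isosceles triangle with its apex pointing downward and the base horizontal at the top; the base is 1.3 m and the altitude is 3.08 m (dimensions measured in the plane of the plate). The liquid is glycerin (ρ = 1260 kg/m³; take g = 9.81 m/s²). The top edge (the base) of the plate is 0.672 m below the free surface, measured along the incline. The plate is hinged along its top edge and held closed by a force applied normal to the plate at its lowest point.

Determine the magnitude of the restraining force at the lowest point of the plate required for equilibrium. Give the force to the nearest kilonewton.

γ = ρg = 1260 × 9.81 / 1000 = 12.3606 kN/m³.
The plate makes 21.4° with the vertical, i.e. θ = 90° − 21.4° = 68.6° to the horizontal. Measuring y along the incline from the free-surface line, vertical depth h = y·sinθ with sinθ = 0.931056.
With the apex down, the centroid sits h/3 = 3.08/3 = 1.02667 m below the base (the top edge), so y_c = 0.672 + 1.02667 = 1.69867 m and h_c = 1.69867 × 0.931056 = 1.58156 m.
A = ½ × 1.3 × 3.08 = 2.002 m².
Resultant F = γ·h_c·A = 12.3606 × 1.58156 × 2.002 = 39.1372 kN.
I_c = b·h³/36 = 1.3 × 3.08³/36 = 1.0551 m⁴.
Centre of pressure: y_p = y_c + I_c/(y_c·A) = 1.69867 + 1.0551/(1.69867 × 2.002) = 1.69867 + 0.310256 = 2.00893 m along the plane.
The resultant acts 1.02667 + 0.310256 = 1.33693 m (along the plate) below the hinge at the top edge, so the moment about the hinge is M = F × 1.33693 = 39.1372 × 1.33693 = 52.3237 kN·m.
A normal force at the bottom, 3.08 m from the hinge, must supply this moment: P = 52.3237/3.08 = 16.9882 kN.

P ≈ 17 kN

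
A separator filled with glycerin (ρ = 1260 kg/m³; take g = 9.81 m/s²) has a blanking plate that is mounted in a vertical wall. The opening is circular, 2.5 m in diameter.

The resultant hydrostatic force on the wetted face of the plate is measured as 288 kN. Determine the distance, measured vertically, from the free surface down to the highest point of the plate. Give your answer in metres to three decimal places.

γ = ρg = 1260 × 9.81 / 1000 = 12.3606 kN/m³.
A = π(1.25)² = 4.90874 m².
From F = γ·h_c·A, the centroid depth is h_c = 288/(12.3606 × 4.90874) = 4.7466 m.
The centroid is at the centre, 1.25 m below the top of the plate, so the highest point sits at h_top = 4.7466 − 1.25 = 3.4966 m below the surface.

d_top ≈ 3.497 m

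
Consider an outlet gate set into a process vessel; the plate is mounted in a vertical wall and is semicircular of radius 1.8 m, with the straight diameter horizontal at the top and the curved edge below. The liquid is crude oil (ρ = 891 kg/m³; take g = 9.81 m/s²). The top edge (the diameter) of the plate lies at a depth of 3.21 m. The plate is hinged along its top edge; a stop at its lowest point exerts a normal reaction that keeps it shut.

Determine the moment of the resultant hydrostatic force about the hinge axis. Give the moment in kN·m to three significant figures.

γ = ρg = 891 × 9.81 / 1000 = 8.74071 kN/m³.
The centroid of a semicircle lies 4r/(3π) = 0.763944 m from the diameter, here below the top edge, so the centroid depth is h_c = 3.21 + 0.763944 = 3.97394 m.
A = πr²/2 = π × 1.8²/2 = 5.08938 m².
Resultant F = γ·h_c·A = 8.74071 × 3.97394 × 5.08938 = 176.78 kN.
I_c = (π/8 − 8/(9π))·r⁴ = 0.109757 × 1.8⁴ = 1.15219 m⁴.
Centre of pressure: y_p = y_c + I_c/(y_c·A) = 3.97394 + 1.15219/(3.97394 × 5.08938) = 3.97394 + 0.0569689 = 4.03091 m along the plane.
The resultant acts 0.763944 + 0.0569689 = 0.820913 m (along the plate) below the hinge at the top edge, so the moment about the hinge is M = F × 0.820913 = 176.78 × 0.820913 = 145.121 kN·m.

M ≈ 145 kN·m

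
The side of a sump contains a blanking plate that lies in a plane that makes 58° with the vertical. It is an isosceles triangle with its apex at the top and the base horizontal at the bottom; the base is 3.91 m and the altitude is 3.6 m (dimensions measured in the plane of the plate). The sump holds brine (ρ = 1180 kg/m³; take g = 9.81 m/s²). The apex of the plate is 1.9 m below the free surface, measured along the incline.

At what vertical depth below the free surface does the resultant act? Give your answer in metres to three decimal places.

γ = ρg = 1180 × 9.81 / 1000 = 11.5758 kN/m³.
The plate makes 58° with the vertical, i.e. θ = 90° − 58° = 32° to the horizontal. Measuring y along the incline from the free-surface line, vertical depth h = y·sinθ with sinθ = 0.529919.
With the apex up, the centroid sits 2h/3 = 2 × 3.6/3 = 2.4 m below the apex, so y_c = 1.9 + 2.4 = 4.3 m and h_c = 4.3 × 0.529919 = 2.27865 m.
A = ½ × 3.91 × 3.6 = 7.038 m².
Resultant F = γ·h_c·A = 11.5758 × 2.27865 × 7.038 = 185.643 kN.
I_c = b·h³/36 = 3.91 × 3.6³/36 = 5.06736 m⁴.
Centre of pressure: y_p = y_c + I_c/(y_c·A) = 4.3 + 5.06736/(4.3 × 7.038) = 4.3 + 0.167442 = 4.46744 m along the plane.
Vertically, h_p = y_p·sinθ = 4.46744 × 0.529919 = 2.36738 m.

h_p = 2.367 m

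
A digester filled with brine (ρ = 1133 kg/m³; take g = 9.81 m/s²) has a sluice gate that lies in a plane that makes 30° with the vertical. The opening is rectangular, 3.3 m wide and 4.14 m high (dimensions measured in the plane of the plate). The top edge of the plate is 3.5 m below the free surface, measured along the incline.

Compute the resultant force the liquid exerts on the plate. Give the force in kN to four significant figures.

F ≈ 732.5 kN

γ = ρg = 1133 × 9.81 / 1000 = 11.11473 kN/m³.
The plate makes 30° with the vertical, i.e. θ = 90° − 30° = 60° to the horizontal. Measuring y along the incline from the free-surface line, vertical depth h = y·sinθ with sinθ = 0.866025.
The centroid lies 4.14/2 = 2.07 m below the top edge, so y_c = 3.5 + 2.07 = 5.57 m and h_c = 5.57 × 0.866025 = 4.82376 m.
A = 3.3 × 4.14 = 13.662 m².
Resultant F = γ·h_c·A = 11.11473 × 4.82376 × 13.662 = 732.485 kN.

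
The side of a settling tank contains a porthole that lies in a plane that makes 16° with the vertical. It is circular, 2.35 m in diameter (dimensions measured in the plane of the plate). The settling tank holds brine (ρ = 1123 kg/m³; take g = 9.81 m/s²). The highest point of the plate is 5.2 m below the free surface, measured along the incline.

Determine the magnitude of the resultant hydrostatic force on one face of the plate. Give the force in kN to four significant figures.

F ≈ 292.8 kN

γ = ρg = 1123 × 9.81 / 1000 = 11.01663 kN/m³.
The plate makes 16° with the vertical, i.e. θ = 90° − 16° = 74° to the horizontal. Measuring y along the incline from the free-surface line, vertical depth h = y·sinθ with sinθ = 0.961262.
The centroid is at the centre, 1.175 m below the top of the plate, so y_c = 5.2 + 1.175 = 6.375 m and h_c = 6.375 × 0.961262 = 6.12805 m.
A = π(1.175)² = 4.33736 m².
Resultant F = γ·h_c·A = 11.01663 × 6.12805 × 4.33736 = 292.817 kN.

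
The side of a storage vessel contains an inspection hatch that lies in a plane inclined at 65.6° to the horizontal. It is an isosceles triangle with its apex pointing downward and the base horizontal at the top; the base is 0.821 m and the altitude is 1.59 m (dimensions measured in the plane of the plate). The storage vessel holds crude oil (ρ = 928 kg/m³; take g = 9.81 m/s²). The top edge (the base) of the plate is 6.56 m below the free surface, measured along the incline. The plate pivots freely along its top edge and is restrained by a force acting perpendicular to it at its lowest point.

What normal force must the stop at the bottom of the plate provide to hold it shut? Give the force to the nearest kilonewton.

γ = ρg = 928 × 9.81 / 1000 = 9.10368 kN/m³.
Let θ = 65.6° be the plate's angle to the horizontal; measure y along the incline from where the plane meets the free surface. Vertical depth h = y·sinθ with sinθ = 0.910684.
With the apex down, the centroid sits h/3 = 1.59/3 = 0.53 m below the base (the top edge), so y_c = 6.56 + 0.53 = 7.09 m and h_c = 7.09 × 0.910684 = 6.45675 m.
A = ½ × 0.821 × 1.59 = 0.652695 m².
Resultant F = γ·h_c·A = 9.10368 × 6.45675 × 0.652695 = 38.3655 kN.
I_c = b·h³/36 = 0.821 × 1.59³/36 = 0.091671 m⁴.
Centre of pressure: y_p = y_c + I_c/(y_c·A) = 7.09 + 0.091671/(7.09 × 0.652695) = 7.09 + 0.0198096 = 7.10981 m along the plane.
The resultant acts 0.53 + 0.0198096 = 0.54981 m (along the plate) below the hinge at the top edge, so the moment about the hinge is M = F × 0.54981 = 38.3655 × 0.54981 = 21.0937 kN·m.
A normal force at the bottom, 1.59 m from the hinge, must supply this moment: P = 21.0937/1.59 = 13.2665 kN.

P ≈ 13 kN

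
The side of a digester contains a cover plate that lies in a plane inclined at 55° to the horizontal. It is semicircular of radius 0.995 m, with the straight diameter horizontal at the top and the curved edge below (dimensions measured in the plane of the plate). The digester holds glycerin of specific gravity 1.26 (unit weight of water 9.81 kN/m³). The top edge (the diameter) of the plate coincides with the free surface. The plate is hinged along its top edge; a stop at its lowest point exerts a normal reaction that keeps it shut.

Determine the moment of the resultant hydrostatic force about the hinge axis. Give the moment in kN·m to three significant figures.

M ≈ 3.90 kN·m

γ = 1.26 × 9.81 = 12.3606 kN/m³.
Let θ = 55° be the plate's angle to the horizontal; measure y along the incline from where the plane meets the free surface. Vertical depth h = y·sinθ with sinθ = 0.819152.
The centroid of a semicircle lies 4r/(3π) = 0.422291 m from the diameter, here below the top edge, so y_c = 0.422291 m and h_c = 0.422291 × 0.819152 = 0.345921 m.
A = πr²/2 = π × 0.995²/2 = 1.55513 m².
Resultant F = γ·h_c·A = 12.3606 × 0.345921 × 1.55513 = 6.64941 kN.
I_c = (π/8 − 8/(9π))·r⁴ = 0.109757 × 0.995⁴ = 0.107578 m⁴.
Centre of pressure: y_p = y_c + I_c/(y_c·A) = 0.422291 + 0.107578/(0.422291 × 1.55513) = 0.422291 + 0.163812 = 0.586103 m along the plane.
The resultant acts 0.422291 + 0.163812 = 0.586103 m (along the plate) below the hinge at the top edge, so the moment about the hinge is M = F × 0.586103 = 6.64941 × 0.586103 = 3.89724 kN·m.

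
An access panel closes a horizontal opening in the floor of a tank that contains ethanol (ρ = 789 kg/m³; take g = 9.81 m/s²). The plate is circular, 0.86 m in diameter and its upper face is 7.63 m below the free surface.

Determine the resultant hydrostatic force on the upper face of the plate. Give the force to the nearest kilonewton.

F ≈ 34 kN

γ = ρg = 789 × 9.81 / 1000 = 7.74009 kN/m³.
The plate is horizontal, so pressure is uniform at p = γ·h = 7.74009 × 7.63 = 59.0569 kN/m².
A = π(0.43)² = 0.58088 m².
F = p·A = 59.0569 × 0.58088 = 34.305 kN.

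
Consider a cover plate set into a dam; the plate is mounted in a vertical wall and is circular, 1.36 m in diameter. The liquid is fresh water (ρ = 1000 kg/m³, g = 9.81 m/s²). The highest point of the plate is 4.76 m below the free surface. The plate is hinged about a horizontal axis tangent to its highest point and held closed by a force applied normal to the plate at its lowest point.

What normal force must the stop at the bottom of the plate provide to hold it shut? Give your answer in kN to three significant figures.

γ = ρg = 1000 × 9.81 = 9810 N/m³ = 9.81 kN/m³.
The centroid is at the centre, 0.68 m below the top of the plate, so the centroid depth is h_c = 4.76 + 0.68 = 5.44 m.
A = π(0.68)² = 1.45267 m².
Resultant F = γ·h_c·A = 9.81 × 5.44 × 1.45267 = 77.5238 kN.
I_c = πr⁴/4 = π × 0.68⁴/4 = 0.167929 m⁴.
Centre of pressure: y_p = y_c + I_c/(y_c·A) = 5.44 + 0.167929/(5.44 × 1.45267) = 5.44 + 0.02125 = 5.46125 m along the plane.
The resultant acts 0.68 + 0.02125 = 0.70125 m (along the plate) below the hinge at the top edge, so the moment about the hinge is M = F × 0.70125 = 77.5238 × 0.70125 = 54.3636 kN·m.
A normal force at the bottom, 1.36 m from the hinge, must supply this moment: P = 54.3636/1.36 = 39.9732 kN.

P ≈ 40.0 kN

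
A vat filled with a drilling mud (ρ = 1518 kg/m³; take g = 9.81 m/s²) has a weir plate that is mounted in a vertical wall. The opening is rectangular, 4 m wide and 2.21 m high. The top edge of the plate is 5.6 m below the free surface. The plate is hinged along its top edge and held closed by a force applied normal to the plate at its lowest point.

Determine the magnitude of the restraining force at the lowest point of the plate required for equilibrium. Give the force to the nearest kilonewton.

γ = ρg = 1518 × 9.81 / 1000 = 14.89158 kN/m³.
The centroid lies 2.21/2 = 1.105 m below the top edge, so the centroid depth is h_c = 5.6 + 1.105 = 6.705 m.
A = 4 × 2.21 = 8.84 m².
Resultant F = γ·h_c·A = 14.89158 × 6.705 × 8.84 = 882.657 kN.
I_c = b·h³/12 = 4 × 2.21³/12 = 3.59795 m⁴.
Centre of pressure: y_p = y_c + I_c/(y_c·A) = 6.705 + 3.59795/(6.705 × 8.84) = 6.705 + 0.0607022 = 6.7657 m along the plane.
The resultant acts 1.105 + 0.0607022 = 1.1657 m (along the plate) below the hinge at the top edge, so the moment about the hinge is M = F × 1.1657 = 882.657 × 1.1657 = 1028.91 kN·m.
A normal force at the bottom, 2.21 m from the hinge, must supply this moment: P = 1028.91/2.21 = 465.57 kN.

P ≈ 466 kN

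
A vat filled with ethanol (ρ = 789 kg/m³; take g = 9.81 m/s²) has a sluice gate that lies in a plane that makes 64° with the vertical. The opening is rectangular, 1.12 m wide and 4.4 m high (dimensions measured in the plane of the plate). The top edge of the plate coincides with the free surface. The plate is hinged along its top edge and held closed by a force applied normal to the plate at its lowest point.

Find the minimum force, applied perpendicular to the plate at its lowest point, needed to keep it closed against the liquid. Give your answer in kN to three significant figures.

P ≈ 24.5 kN

γ = ρg = 789 × 9.81 / 1000 = 7.74009 kN/m³.
The plate makes 64° with the vertical, i.e. θ = 90° − 64° = 26° to the horizontal. Measuring y along the incline from the free-surface line, vertical depth h = y·sinθ with sinθ = 0.438371.
The centroid lies 4.4/2 = 2.2 m below the top edge, so y_c = 2.2 m and h_c = 2.2 × 0.438371 = 0.964416 m.
A = 1.12 × 4.4 = 4.928 m².
Resultant F = γ·h_c·A = 7.74009 × 0.964416 × 4.928 = 36.7859 kN.
I_c = b·h³/12 = 1.12 × 4.4³/12 = 7.95051 m⁴.
Centre of pressure: y_p = y_c + I_c/(y_c·A) = 2.2 + 7.95051/(2.2 × 4.928) = 2.2 + 0.733334 = 2.93333 m along the plane.
The resultant acts 2.2 + 0.733334 = 2.93333 m (along the plate) below the hinge at the top edge, so the moment about the hinge is M = F × 2.93333 = 36.7859 × 2.93333 = 107.905 kN·m.
A normal force at the bottom, 4.4 m from the hinge, must supply this moment: P = 107.905/4.4 = 24.5239 kN.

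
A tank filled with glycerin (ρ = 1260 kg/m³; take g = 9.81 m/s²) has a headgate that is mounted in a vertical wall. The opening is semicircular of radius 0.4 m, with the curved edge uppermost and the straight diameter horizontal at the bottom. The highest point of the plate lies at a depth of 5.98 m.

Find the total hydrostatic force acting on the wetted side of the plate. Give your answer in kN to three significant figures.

F ≈ 19.3 kN

γ = ρg = 1260 × 9.81 / 1000 = 12.3606 kN/m³.
The centroid lies 4r/(3π) = 0.169765 m above the diameter, so r − 4r/(3π) = 0.4 − 0.169765 = 0.230235 m below the topmost point, so the centroid depth is h_c = 5.98 + 0.230235 = 6.21024 m.
A = πr²/2 = π × 0.4²/2 = 0.251327 m².
Resultant F = γ·h_c·A = 12.3606 × 6.21024 × 0.251327 = 19.2924 kN.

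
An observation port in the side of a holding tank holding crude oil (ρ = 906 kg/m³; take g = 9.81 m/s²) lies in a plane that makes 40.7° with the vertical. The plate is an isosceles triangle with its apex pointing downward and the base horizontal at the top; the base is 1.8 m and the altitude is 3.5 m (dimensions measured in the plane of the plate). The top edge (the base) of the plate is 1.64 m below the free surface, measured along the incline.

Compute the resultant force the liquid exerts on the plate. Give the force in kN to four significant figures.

F ≈ 59.57 kN

γ = ρg = 906 × 9.81 / 1000 = 8.88786 kN/m³.
The plate makes 40.7° with the vertical, i.e. θ = 90° − 40.7° = 49.3° to the horizontal. Measuring y along the incline from the free-surface line, vertical depth h = y·sinθ with sinθ = 0.758134.
With the apex down, the centroid sits h/3 = 3.5/3 = 1.16667 m below the base (the top edge), so y_c = 1.64 + 1.16667 = 2.80667 m and h_c = 2.80667 × 0.758134 = 2.12783 m.
A = ½ × 1.8 × 3.5 = 3.15 m².
Resultant F = γ·h_c·A = 8.88786 × 2.12783 × 3.15 = 59.5723 kN.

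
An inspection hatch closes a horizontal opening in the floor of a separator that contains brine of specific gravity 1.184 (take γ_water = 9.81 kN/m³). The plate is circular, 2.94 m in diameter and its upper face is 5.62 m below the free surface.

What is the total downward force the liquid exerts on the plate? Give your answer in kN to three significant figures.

F ≈ 443 kN

γ = 1.184 × 9.81 = 11.61504 kN/m³.
The plate is horizontal, so pressure is uniform at p = γ·h = 11.61504 × 5.62 = 65.2765 kN/m².
A = π(1.47)² = 6.78867 m².
F = p·A = 65.2765 × 6.78867 = 443.141 kN.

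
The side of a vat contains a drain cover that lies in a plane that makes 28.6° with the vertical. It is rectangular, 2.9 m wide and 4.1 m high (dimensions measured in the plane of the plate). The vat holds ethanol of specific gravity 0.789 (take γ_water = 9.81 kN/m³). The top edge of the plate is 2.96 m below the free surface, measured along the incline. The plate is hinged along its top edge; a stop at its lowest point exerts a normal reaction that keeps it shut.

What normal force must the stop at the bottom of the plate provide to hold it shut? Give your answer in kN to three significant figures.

P ≈ 230 kN

γ = 0.789 × 9.81 = 7.74009 kN/m³.
The plate makes 28.6° with the vertical, i.e. θ = 90° − 28.6° = 61.4° to the horizontal. Measuring y along the incline from the free-surface line, vertical depth h = y·sinθ with sinθ = 0.877983.
The centroid lies 4.1/2 = 2.05 m below the top edge, so y_c = 2.96 + 2.05 = 5.01 m and h_c = 5.01 × 0.877983 = 4.39869 m.
A = 2.9 × 4.1 = 11.89 m².
Resultant F = γ·h_c·A = 7.74009 × 4.39869 × 11.89 = 404.81 kN.
I_c = b·h³/12 = 2.9 × 4.1³/12 = 16.6559 m⁴.
Centre of pressure: y_p = y_c + I_c/(y_c·A) = 5.01 + 16.6559/(5.01 × 11.89) = 5.01 + 0.279607 = 5.28961 m along the plane.
The resultant acts 2.05 + 0.279607 = 2.32961 m (along the plate) below the hinge at the top edge, so the moment about the hinge is M = F × 2.32961 = 404.81 × 2.32961 = 943.049 kN·m.
A normal force at the bottom, 4.1 m from the hinge, must supply this moment: P = 943.049/4.1 = 230.012 kN.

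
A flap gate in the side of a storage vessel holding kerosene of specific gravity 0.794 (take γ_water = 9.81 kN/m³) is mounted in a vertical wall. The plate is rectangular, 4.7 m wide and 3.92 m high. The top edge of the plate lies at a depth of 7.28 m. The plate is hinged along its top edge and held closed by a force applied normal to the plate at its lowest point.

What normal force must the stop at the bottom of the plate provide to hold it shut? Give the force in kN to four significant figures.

P ≈ 709.9 kN

γ = 0.794 × 9.81 = 7.78914 kN/m³.
The centroid lies 3.92/2 = 1.96 m below the top edge, so the centroid depth is h_c = 7.28 + 1.96 = 9.24 m.
A = 4.7 × 3.92 = 18.424 m².
Resultant F = γ·h_c·A = 7.78914 × 9.24 × 18.424 = 1326.01 kN.
I_c = b·h³/12 = 4.7 × 3.92³/12 = 23.5925 m⁴.
Centre of pressure: y_p = y_c + I_c/(y_c·A) = 9.24 + 23.5925/(9.24 × 18.424) = 9.24 + 0.138586 = 9.37859 m along the plane.
The resultant acts 1.96 + 0.138586 = 2.09859 m (along the plate) below the hinge at the top edge, so the moment about the hinge is M = F × 2.09859 = 1326.01 × 2.09859 = 2782.75 kN·m.
A normal force at the bottom, 3.92 m from the hinge, must supply this moment: P = 2782.75/3.92 = 709.885 kN.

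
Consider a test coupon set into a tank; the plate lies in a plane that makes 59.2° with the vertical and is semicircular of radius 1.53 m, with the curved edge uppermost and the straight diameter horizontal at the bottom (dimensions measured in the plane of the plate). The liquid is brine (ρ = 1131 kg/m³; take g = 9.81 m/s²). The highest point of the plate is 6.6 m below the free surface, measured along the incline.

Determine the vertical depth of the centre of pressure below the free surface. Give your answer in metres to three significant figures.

h_p = 3.84 m

γ = ρg = 1131 × 9.81 / 1000 = 11.09511 kN/m³.
The plate makes 59.2° with the vertical, i.e. θ = 90° − 59.2° = 30.8° to the horizontal. Measuring y along the incline from the free-surface line, vertical depth h = y·sinθ with sinθ = 0.512043.
The centroid lies 4r/(3π) = 0.649352 m above the diameter, so r − 4r/(3π) = 1.53 − 0.649352 = 0.880648 m below the topmost point, so y_c = 6.6 + 0.880648 = 7.48065 m and h_c = 7.48065 × 0.512043 = 3.83041 m.
A = πr²/2 = π × 1.53²/2 = 3.67708 m².
Resultant F = γ·h_c·A = 11.09511 × 3.83041 × 3.67708 = 156.272 kN.
I_c = (π/8 − 8/(9π))·r⁴ = 0.109757 × 1.53⁴ = 0.601448 m⁴.
Centre of pressure: y_p = y_c + I_c/(y_c·A) = 7.48065 + 0.601448/(7.48065 × 3.67708) = 7.48065 + 0.0218653 = 7.50252 m along the plane.
Vertically, h_p = y_p·sinθ = 7.50252 × 0.512043 = 3.84161 m.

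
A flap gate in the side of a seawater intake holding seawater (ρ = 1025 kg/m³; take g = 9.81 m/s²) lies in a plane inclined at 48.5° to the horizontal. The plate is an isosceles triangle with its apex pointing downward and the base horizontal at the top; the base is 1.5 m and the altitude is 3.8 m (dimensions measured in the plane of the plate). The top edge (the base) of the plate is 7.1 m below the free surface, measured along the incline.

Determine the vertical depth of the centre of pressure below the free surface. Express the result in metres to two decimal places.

γ = ρg = 1025 × 9.81 / 1000 = 10.05525 kN/m³.
Let θ = 48.5° be the plate's angle to the horizontal; measure y along the incline from where the plane meets the free surface. Vertical depth h = y·sinθ with sinθ = 0.748956.
With the apex down, the centroid sits h/3 = 3.8/3 = 1.26667 m below the base (the top edge), so y_c = 7.1 + 1.26667 = 8.36667 m and h_c = 8.36667 × 0.748956 = 6.26627 m.
A = ½ × 1.5 × 3.8 = 2.85 m².
Resultant F = γ·h_c·A = 10.05525 × 6.26627 × 2.85 = 179.575 kN.
I_c = b·h³/36 = 1.5 × 3.8³/36 = 2.28633 m⁴.
Centre of pressure: y_p = y_c + I_c/(y_c·A) = 8.36667 + 2.28633/(8.36667 × 2.85) = 8.36667 + 0.095883 = 8.46255 m along the plane.
Vertically, h_p = y_p·sinθ = 8.46255 × 0.748956 = 6.33808 m.

h_p = 6.34 m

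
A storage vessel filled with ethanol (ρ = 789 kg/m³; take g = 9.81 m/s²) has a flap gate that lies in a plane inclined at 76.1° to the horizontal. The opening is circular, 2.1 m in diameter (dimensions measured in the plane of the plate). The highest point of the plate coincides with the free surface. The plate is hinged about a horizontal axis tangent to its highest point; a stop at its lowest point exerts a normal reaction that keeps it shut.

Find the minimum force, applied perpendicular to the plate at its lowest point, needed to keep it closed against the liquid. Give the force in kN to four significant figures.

P ≈ 17.08 kN

γ = ρg = 789 × 9.81 / 1000 = 7.74009 kN/m³.
Let θ = 76.1° be the plate's angle to the horizontal; measure y along the incline from where the plane meets the free surface. Vertical depth h = y·sinθ with sinθ = 0.970716.
The centroid is at the centre, 1.05 m below the top of the plate, so y_c = 1.05 m and h_c = 1.05 × 0.970716 = 1.01925 m.
A = π(1.05)² = 3.46361 m².
Resultant F = γ·h_c·A = 7.74009 × 1.01925 × 3.46361 = 27.3247 kN.
I_c = πr⁴/4 = π × 1.05⁴/4 = 0.954656 m⁴.
Centre of pressure: y_p = y_c + I_c/(y_c·A) = 1.05 + 0.954656/(1.05 × 3.46361) = 1.05 + 0.2625 = 1.3125 m along the plane.
The resultant acts 1.05 + 0.2625 = 1.3125 m (along the plate) below the hinge at the top edge, so the moment about the hinge is M = F × 1.3125 = 27.3247 × 1.3125 = 35.8637 kN·m.
A normal force at the bottom, 2.1 m from the hinge, must supply this moment: P = 35.8637/2.1 = 17.078 kN.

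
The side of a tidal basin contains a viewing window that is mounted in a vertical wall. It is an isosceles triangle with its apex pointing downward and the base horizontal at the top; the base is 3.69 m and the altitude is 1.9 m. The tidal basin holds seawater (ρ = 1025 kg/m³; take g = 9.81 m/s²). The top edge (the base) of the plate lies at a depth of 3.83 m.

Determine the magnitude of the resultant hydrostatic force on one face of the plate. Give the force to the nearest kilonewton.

γ = ρg = 1025 × 9.81 / 1000 = 10.05525 kN/m³.
With the apex down, the centroid sits h/3 = 1.9/3 = 0.633333 m below the base (the top edge), so the centroid depth is h_c = 3.83 + 0.633333 = 4.46333 m.
A = ½ × 3.69 × 1.9 = 3.5055 m².
Resultant F = γ·h_c·A = 10.05525 × 4.46333 × 3.5055 = 157.326 kN.

F ≈ 157 kN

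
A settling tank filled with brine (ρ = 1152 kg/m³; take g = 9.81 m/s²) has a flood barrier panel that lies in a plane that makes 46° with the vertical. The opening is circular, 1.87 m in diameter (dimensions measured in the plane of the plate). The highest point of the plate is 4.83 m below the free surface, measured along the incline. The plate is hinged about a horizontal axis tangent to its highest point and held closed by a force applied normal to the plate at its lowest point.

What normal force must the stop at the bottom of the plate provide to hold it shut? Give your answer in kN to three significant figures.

P ≈ 64.7 kN

γ = ρg = 1152 × 9.81 / 1000 = 11.30112 kN/m³.
The plate makes 46° with the vertical, i.e. θ = 90° − 46° = 44° to the horizontal. Measuring y along the incline from the free-surface line, vertical depth h = y·sinθ with sinθ = 0.694658.
The centroid is at the centre, 0.935 m below the top of the plate, so y_c = 4.83 + 0.935 = 5.765 m and h_c = 5.765 × 0.694658 = 4.0047 m.
A = π(0.935)² = 2.74646 m².
Resultant F = γ·h_c·A = 11.30112 × 4.0047 × 2.74646 = 124.298 kN.
I_c = πr⁴/4 = π × 0.935⁴/4 = 0.600256 m⁴.
Centre of pressure: y_p = y_c + I_c/(y_c·A) = 5.765 + 0.600256/(5.765 × 2.74646) = 5.765 + 0.0379109 = 5.80291 m along the plane.
The resultant acts 0.935 + 0.0379109 = 0.972911 m (along the plate) below the hinge at the top edge, so the moment about the hinge is M = F × 0.972911 = 124.298 × 0.972911 = 120.931 kN·m.
A normal force at the bottom, 1.87 m from the hinge, must supply this moment: P = 120.931/1.87 = 64.669 kN.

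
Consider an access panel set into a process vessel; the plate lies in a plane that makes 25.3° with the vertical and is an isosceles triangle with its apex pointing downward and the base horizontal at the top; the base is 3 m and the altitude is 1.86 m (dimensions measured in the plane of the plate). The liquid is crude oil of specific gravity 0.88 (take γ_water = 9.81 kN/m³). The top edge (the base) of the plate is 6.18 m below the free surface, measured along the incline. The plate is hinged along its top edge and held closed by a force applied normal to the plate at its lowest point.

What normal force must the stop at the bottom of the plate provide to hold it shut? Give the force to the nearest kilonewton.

γ = 0.88 × 9.81 = 8.6328 kN/m³.
The plate makes 25.3° with the vertical, i.e. θ = 90° − 25.3° = 64.7° to the horizontal. Measuring y along the incline from the free-surface line, vertical depth h = y·sinθ with sinθ = 0.904083.
With the apex down, the centroid sits h/3 = 1.86/3 = 0.62 m below the base (the top edge), so y_c = 6.18 + 0.62 = 6.8 m and h_c = 6.8 × 0.904083 = 6.14776 m.
A = ½ × 3 × 1.86 = 2.79 m².
Resultant F = γ·h_c·A = 8.6328 × 6.14776 × 2.79 = 148.072 kN.
I_c = b·h³/36 = 3 × 1.86³/36 = 0.536238 m⁴.
Centre of pressure: y_p = y_c + I_c/(y_c·A) = 6.8 + 0.536238/(6.8 × 2.79) = 6.8 + 0.0282647 = 6.82826 m along the plane.
The resultant acts 0.62 + 0.0282647 = 0.648265 m (along the plate) below the hinge at the top edge, so the moment about the hinge is M = F × 0.648265 = 148.072 × 0.648265 = 95.9899 kN·m.
A normal force at the bottom, 1.86 m from the hinge, must supply this moment: P = 95.9899/1.86 = 51.6075 kN.

P ≈ 52 kN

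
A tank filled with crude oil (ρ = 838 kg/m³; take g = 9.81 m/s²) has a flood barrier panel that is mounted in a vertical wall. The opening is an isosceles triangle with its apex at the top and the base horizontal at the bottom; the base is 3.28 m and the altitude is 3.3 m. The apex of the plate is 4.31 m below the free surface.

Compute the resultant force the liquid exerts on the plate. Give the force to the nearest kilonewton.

F ≈ 290 kN

γ = ρg = 838 × 9.81 / 1000 = 8.22078 kN/m³.
With the apex up, the centroid sits 2h/3 = 2 × 3.3/3 = 2.2 m below the apex, so the centroid depth is h_c = 4.31 + 2.2 = 6.51 m.
A = ½ × 3.28 × 3.3 = 5.412 m².
Resultant F = γ·h_c·A = 8.22078 × 6.51 × 5.412 = 289.636 kN.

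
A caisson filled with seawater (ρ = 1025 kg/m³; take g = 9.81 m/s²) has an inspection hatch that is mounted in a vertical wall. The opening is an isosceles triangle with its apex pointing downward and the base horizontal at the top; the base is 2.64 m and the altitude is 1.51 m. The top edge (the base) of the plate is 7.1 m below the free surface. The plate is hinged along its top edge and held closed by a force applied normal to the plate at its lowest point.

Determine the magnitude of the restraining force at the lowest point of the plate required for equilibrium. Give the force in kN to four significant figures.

γ = ρg = 1025 × 9.81 / 1000 = 10.05525 kN/m³.
With the apex down, the centroid sits h/3 = 1.51/3 = 0.503333 m below the base (the top edge), so the centroid depth is h_c = 7.1 + 0.503333 = 7.60333 m.
A = ½ × 2.64 × 1.51 = 1.9932 m².
Resultant F = γ·h_c·A = 10.05525 × 7.60333 × 1.9932 = 152.387 kN.
I_c = b·h³/36 = 2.64 × 1.51³/36 = 0.252483 m⁴.
Centre of pressure: y_p = y_c + I_c/(y_c·A) = 7.60333 + 0.252483/(7.60333 × 1.9932) = 7.60333 + 0.0166601 = 7.61999 m along the plane.
The resultant acts 0.503333 + 0.0166601 = 0.519993 m (along the plate) below the hinge at the top edge, so the moment about the hinge is M = F × 0.519993 = 152.387 × 0.519993 = 79.2402 kN·m.
A normal force at the bottom, 1.51 m from the hinge, must supply this moment: P = 79.2402/1.51 = 52.477 kN.

P ≈ 52.48 kN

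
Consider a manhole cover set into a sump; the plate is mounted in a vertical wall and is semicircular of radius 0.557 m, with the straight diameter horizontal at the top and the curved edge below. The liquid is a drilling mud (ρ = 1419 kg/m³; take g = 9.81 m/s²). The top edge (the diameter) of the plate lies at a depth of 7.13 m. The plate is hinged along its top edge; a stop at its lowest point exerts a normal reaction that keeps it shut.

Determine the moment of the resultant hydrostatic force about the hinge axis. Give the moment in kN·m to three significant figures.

M ≈ 12.0 kN·m

γ = ρg = 1419 × 9.81 / 1000 = 13.92039 kN/m³.
The centroid of a semicircle lies 4r/(3π) = 0.236398 m from the diameter, here below the top edge, so the centroid depth is h_c = 7.13 + 0.236398 = 7.3664 m.
A = πr²/2 = π × 0.557²/2 = 0.487338 m².
Resultant F = γ·h_c·A = 13.92039 × 7.3664 × 0.487338 = 49.9732 kN.
I_c = (π/8 − 8/(9π))·r⁴ = 0.109757 × 0.557⁴ = 0.0105646 m⁴.
Centre of pressure: y_p = y_c + I_c/(y_c·A) = 7.3664 + 0.0105646/(7.3664 × 0.487338) = 7.3664 + 0.00294285 = 7.36934 m along the plane.
The resultant acts 0.236398 + 0.00294285 = 0.239341 m (along the plate) below the hinge at the top edge, so the moment about the hinge is M = F × 0.239341 = 49.9732 × 0.239341 = 11.9606 kN·m.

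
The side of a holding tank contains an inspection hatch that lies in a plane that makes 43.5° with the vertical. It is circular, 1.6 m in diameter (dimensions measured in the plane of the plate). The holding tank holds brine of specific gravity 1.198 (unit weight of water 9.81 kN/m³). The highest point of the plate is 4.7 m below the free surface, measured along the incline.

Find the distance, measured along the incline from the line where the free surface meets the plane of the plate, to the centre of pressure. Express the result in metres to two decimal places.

γ = 1.198 × 9.81 = 11.75238 kN/m³.
The plate makes 43.5° with the vertical, i.e. θ = 90° − 43.5° = 46.5° to the horizontal. Measuring y along the incline from the free-surface line, vertical depth h = y·sinθ with sinθ = 0.725374.
The centroid is at the centre, 0.8 m below the top of the plate, so y_c = 4.7 + 0.8 = 5.5 m and h_c = 5.5 × 0.725374 = 3.98956 m.
A = π(0.8)² = 2.01062 m².
Resultant F = γ·h_c·A = 11.75238 × 3.98956 × 2.01062 = 94.2716 kN.
I_c = πr⁴/4 = π × 0.8⁴/4 = 0.321699 m⁴.
Centre of pressure: y_p = y_c + I_c/(y_c·A) = 5.5 + 0.321699/(5.5 × 2.01062) = 5.5 + 0.0290909 = 5.52909 m along the plane.

y_p = 5.53 m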